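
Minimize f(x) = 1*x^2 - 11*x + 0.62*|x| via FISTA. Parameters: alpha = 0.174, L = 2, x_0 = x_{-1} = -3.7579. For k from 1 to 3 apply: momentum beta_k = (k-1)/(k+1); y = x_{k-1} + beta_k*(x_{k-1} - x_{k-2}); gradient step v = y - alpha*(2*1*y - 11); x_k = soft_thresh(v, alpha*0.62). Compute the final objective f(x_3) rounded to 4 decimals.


FISTA on f(x) = 1*x^2 - 11*x + 0.62*|x|
L = 2, alpha = 0.174
Iteration 1: beta = 0.0, y = -3.7579 + 0.0*(-3.7579 + 3.7579) = -3.7579
  grad(y) = -18.5158, v = y - alpha*grad = -0.5362
  prox(v) = soft_thresh(-0.5362, 0.1079) = -0.4283
Iteration 2: beta = 0.3333, y = -0.4283 + 0.3333*(-0.4283 + 3.7579) = 0.6816
  grad(y) = -9.6368, v = y - alpha*grad = 2.3584
  prox(v) = soft_thresh(2.3584, 0.1079) = 2.2505
Iteration 3: beta = 0.5, y = 2.2505 + 0.5*(2.2505 + 0.4283) = 3.5899
  grad(y) = -3.8201, v = y - alpha*grad = 4.2546
  prox(v) = soft_thresh(4.2546, 0.1079) = 4.1468
f(x_3) = 1*4.1468^2 - 11*4.1468 + 0.62*|4.1468| = -25.8477


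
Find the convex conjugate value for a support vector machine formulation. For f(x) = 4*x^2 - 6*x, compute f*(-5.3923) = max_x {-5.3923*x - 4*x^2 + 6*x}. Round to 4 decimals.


f*(y) = sup_x {y*x - a*x^2 - b*x} = sup_x {(y-b)*x - a*x^2}
FOC: (y - b) - 2a*x = 0 => x* = (y - b)/(2a)
x* = (-5.3923 + 6)/(2*4) = 0.076
f*(-5.3923) = (y-b)^2/(4a) = (-5.3923 + 6)^2/(4*4)
= 0.3693/16 = 0.0231


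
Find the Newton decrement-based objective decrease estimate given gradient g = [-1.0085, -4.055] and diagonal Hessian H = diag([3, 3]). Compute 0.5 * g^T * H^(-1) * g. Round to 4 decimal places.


Step 1: H is diagonal, so H^(-1) * g = [-0.3362, -1.3517].
Step 2: g^T H^(-1) g = sum_i g_i^2 / H_ii
  = (-1.0085)^2/3 + (-4.055)^2/3
  = 0.339 + 5.481 = 5.82
Step 3: Objective decrease = 0.5 * g^T H^(-1) g = 2.91


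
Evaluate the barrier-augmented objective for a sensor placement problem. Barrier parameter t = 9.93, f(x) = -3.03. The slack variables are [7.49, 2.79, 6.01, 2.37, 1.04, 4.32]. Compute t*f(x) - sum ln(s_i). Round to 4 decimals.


Step 1: Compute log-barrier.
ln values: [2.0136, 1.026, 1.7934, 0.8629, 0.0392, 1.4633]
phi = -(2.0136 + 1.026 + 1.7934 + 0.8629 + 0.0392 + 1.4633) = -7.1984
Step 2: Compute augmented objective.
t*f(x) = 9.93*-3.03 = -30.0879
Total = -30.0879 - 7.1984 = -37.2863


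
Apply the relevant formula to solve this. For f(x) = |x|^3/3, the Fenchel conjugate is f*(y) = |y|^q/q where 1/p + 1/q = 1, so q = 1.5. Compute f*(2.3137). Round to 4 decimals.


The conjugate exponent q satisfies 1/p + 1/q = 1.
p = 3, so q = 3/(3 - 1) = 1.5
|y|^q = 2.3137^1.5 = 3.5193
f*(2.3137) = 3.5193 / 1.5 = 2.3462


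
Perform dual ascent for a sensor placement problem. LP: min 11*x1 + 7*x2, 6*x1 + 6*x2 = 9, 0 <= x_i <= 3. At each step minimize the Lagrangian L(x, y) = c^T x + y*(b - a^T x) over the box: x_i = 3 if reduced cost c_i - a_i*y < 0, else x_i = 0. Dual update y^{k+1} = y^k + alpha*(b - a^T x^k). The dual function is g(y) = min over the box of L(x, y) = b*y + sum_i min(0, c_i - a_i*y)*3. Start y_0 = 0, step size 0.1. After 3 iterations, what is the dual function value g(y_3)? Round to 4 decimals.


Dual ascent for LP: min 11*x1 + 7*x2, 6*x1 + 6*x2 = 9, 0 <= x_i <= 3
Step 1: y^k = 0.0, reduced costs: (11.0, 7.0)
  x^k = (0.0, 0.0), subgradient = b - a^T x = 9.0
  y^{k+1} = 0.0 + 0.1*9.0 = 0.9
Step 2: y^k = 0.9, reduced costs: (5.6, 1.6)
  x^k = (0.0, 0.0), subgradient = b - a^T x = 9.0
  y^{k+1} = 0.9 + 0.1*9.0 = 1.8
Step 3: y^k = 1.8, reduced costs: (0.2, -3.8)
  x^k = (0.0, 3.0), subgradient = b - a^T x = -9.0
  y^{k+1} = 1.8 + 0.1*-9.0 = 0.9
Dual objective at y_3 = 0.9: reduced costs (5.6, 1.6), box minimizer x = (0.0, 0.0)
g(y_3) = b*y + (c1 - a1*y)*x1 + (c2 - a2*y)*x2 = 9*0.9 + 5.6*0.0 + 1.6*0.0 = 8.1 + 0.0 + 0.0 = 8.1


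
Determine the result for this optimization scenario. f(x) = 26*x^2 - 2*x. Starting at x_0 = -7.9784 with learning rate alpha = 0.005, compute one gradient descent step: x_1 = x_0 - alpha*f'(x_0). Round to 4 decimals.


We compute the gradient at x_0 and apply the update.
f'(x) = 52*x - 2
f'(-7.9784) = 52*-7.9784 - 2 = -416.8768
x_1 = -7.9784 - 0.005*-416.8768 = -5.894


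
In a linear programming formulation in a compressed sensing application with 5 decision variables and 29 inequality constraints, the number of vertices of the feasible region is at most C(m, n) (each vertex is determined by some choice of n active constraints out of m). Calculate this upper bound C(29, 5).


Each vertex corresponds to some choice of n active constraints out of m, so the number of vertices is at most C(m, n) = m! / (n!(m-n)!).
m = 29, n = 5
Numerator: 29 * 28 * 27 * 26 * 25
Denominator: 5! = 120
C(29, 5) = 118755


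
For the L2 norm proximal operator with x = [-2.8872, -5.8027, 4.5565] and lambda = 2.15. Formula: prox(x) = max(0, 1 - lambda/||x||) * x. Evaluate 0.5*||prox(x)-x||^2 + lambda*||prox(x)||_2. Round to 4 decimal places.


Step 1: Compute ||x||.
||x|| = 7.9227
Step 2: Compute scaling factor.
scale = max(0, 1 - 2.15/7.9227) = 0.7286
Step 3: prox(x) = [-2.1037, -4.228, 3.32]
||prox(x)|| = 5.7727
Step 4: Proximal objective.
0.5*||prox-x||^2 = 2.3113
lambda*||prox|| = 12.4113
Total = 14.7225


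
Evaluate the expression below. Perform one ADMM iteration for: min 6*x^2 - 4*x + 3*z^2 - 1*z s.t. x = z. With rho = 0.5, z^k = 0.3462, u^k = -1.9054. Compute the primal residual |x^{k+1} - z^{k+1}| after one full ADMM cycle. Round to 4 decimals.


ADMM iteration with rho = 0.5, z^k = 0.3462, u^k = -1.9054
Step 1: x-update.
Minimize 6*x^2 - 4*x + (0.5/2)*(x - 0.3462 - 1.9054)^2
FOC: (2*6 + 0.5)*x = 4 + 0.5*(0.3462 + 1.9054)
x^{k+1} = 0.4101
Step 2: z-update.
Minimize 3*z^2 - 1*z + (0.5/2)*(0.4101 - z - 1.9054)^2
FOC: (2*3 + 0.5)*z = 1 + 0.5*(0.4101 - 1.9054)
z^{k+1} = 0.0388
Step 3: u-update.
u^{k+1} = -1.9054 + 0.4101 - 0.0388 = -1.5342
Step 4: Primal residual = |0.4101 - 0.0388| = 0.3712


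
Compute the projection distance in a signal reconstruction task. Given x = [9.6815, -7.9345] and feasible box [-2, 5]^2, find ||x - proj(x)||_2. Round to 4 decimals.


Project each component onto [-2, 5].
clip(9.6815) = 5.0, clip(-7.9345) = -2.0
Projection = [5.0, -2.0]
Squared diffs: [21.9164, 35.2183]
Distance = sqrt(57.1347) = 7.5588


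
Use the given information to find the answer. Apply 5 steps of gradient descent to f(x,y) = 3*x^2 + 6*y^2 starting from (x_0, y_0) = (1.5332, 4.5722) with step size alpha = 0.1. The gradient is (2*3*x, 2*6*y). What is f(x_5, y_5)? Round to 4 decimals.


Gradient descent on f(x,y) = 3*x^2 + 6*y^2.
Starting point: (1.5332, 4.5722), alpha = 0.1
Step 1: grad_x = 2*3*1.5332 = 9.1992, grad_y = 2*6*4.5722 = 54.8664
  x_1 = 1.5332 - 0.1*9.1992 = 0.6133
  y_1 = 4.5722 - 0.1*54.8664 = -0.9144
Step 2: grad_x = 2*3*0.6133 = 3.6797, grad_y = 2*6*-0.9144 = -10.9733
  x_2 = 0.6133 - 0.1*3.6797 = 0.2453
  y_2 = -0.9144 - 0.1*-10.9733 = 0.1829
Step 3: grad_x = 2*3*0.2453 = 1.4719, grad_y = 2*6*0.1829 = 2.1947
  x_3 = 0.2453 - 0.1*1.4719 = 0.0981
  y_3 = 0.1829 - 0.1*2.1947 = -0.0366
Step 4: grad_x = 2*3*0.0981 = 0.5887, grad_y = 2*6*-0.0366 = -0.4389
  x_4 = 0.0981 - 0.1*0.5887 = 0.0392
  y_4 = -0.0366 - 0.1*-0.4389 = 0.0073
Step 5: grad_x = 2*3*0.0392 = 0.2355, grad_y = 2*6*0.0073 = 0.0878
  x_5 = 0.0392 - 0.1*0.2355 = 0.0157
  y_5 = 0.0073 - 0.1*0.0878 = -0.0015
f(0.0157, -0.0015) = 3*0.0157^2 + 6*(-0.0015)^2 = 0.0008


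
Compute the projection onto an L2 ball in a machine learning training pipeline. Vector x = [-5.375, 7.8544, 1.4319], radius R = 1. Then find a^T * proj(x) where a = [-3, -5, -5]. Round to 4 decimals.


Step 1: Compute ||x|| (intermediates to 6 decimals).
||x|| = sqrt((-5.375)^2 + 7.8544^2 + 1.4319^2) = 9.624581
Step 2: Project.
Since ||x|| > R, scale = R/||x|| = 1/9.624581 = 0.103901, proj(x) = scale * x
proj(x) = [-0.558468, 0.81608, 0.148776]
Step 3: Dot product.
a^T * proj(x) = -3*(-0.558468) - 5*0.81608 - 5*0.148776 = -3.1489


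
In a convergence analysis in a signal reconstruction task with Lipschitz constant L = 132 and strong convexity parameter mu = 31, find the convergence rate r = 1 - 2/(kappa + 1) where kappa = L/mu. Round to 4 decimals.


Step 1: Compute the condition number.
kappa = L/mu = 132/31 = 4.2581
Step 2: Compute the convergence rate.
r = 1 - 2/(kappa + 1) = 1 - 2*mu/(L + mu) = (L - mu)/(L + mu) = 101/163 = 0.6196


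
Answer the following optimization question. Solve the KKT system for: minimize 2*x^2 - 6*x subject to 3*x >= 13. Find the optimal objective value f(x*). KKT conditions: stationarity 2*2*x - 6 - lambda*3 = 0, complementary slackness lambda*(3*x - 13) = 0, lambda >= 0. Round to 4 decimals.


Step 1: Try lambda = 0 (constraint inactive).
x_unc = 6/(2*2) = 1.5
Check: 3*1.5 = 4.5 < 13 -- violated!
Step 2: Constraint must be active: 3*x = 13
x* = 13/3 = 4.3333 (rounded; the exact value 13/3 is used below)
lambda = (2*2*(13/3) - 6)/3 = 3.7778
Step 3: Compute optimal value.
f(x*) = 2*(13/3)^2 - 6*(13/3) = 11.5556


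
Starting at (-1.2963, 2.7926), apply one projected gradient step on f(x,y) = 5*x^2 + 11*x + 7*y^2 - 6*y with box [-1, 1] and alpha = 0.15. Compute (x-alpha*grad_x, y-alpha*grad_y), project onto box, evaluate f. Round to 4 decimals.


Step 1: Compute gradient at (-1.2963, 2.7926).
grad_x = 2*5*-1.2963 + 11 = -1.963
grad_y = 2*7*2.7926 - 6 = 33.0964
Step 2: Gradient step.
x_raw = -1.2963 - 0.15*-1.963 = -1.0019
y_raw = 2.7926 - 0.15*33.0964 = -2.1719
Step 3: Project onto [-1, 1].
x_proj = clip(-1.0019) = -1.0
y_proj = clip(-2.1719) = -1.0
Step 4: Evaluate f.
f(-1.0, -1.0) = 7.0


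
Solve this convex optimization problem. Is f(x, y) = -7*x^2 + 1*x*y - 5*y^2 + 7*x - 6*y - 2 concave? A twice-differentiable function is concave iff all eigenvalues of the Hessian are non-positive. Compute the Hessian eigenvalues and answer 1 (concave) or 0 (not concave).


The Hessian of f(x,y) = -7*x^2 + 1*x*y - 5*y^2 + 7*x - 6*y - 2 is:
H = [[-14, 1], [1, -10]]
Trace = -14 - 10 = -24
Determinant = -14*-10 - (1)^2 = 139
Discriminant = (-24)^2 - 4*139 = 20.0
Eigenvalues: lambda_1 = -14.2361, lambda_2 = -9.7639
The function is concave.

1


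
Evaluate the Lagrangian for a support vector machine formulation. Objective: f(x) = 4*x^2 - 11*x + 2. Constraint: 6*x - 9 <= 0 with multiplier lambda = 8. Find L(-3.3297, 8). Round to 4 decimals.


Step 1: Evaluate f(x).
f(-3.3297) = 4*(-3.3297)^2 - 11*(-3.3297) + 2 = 82.9743
Step 2: Evaluate g(x).
g(-3.3297) = 6*-3.3297 - 9 = -28.9782
Step 3: Compute Lagrangian.
L = 82.9743 + 8*-28.9782 = -148.8513


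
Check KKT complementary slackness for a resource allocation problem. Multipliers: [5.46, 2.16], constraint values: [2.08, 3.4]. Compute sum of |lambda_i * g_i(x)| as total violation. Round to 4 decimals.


KKT complementary slackness check:
lambda_1 * g_1 = 5.46 * 2.08 = 11.3568
lambda_2 * g_2 = 2.16 * 3.4 = 7.344
Total violation = 11.3568 + 7.344 = 18.7008


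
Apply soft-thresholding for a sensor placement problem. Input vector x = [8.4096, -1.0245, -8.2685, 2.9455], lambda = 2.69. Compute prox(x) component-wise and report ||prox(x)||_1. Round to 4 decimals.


Soft-thresholding with lambda = 2.69:
prox(8.4096) = sign(8.4096)*max(|8.4096| - 2.69, 0) = 5.7196
prox(-1.0245) = sign(-1.0245)*max(|-1.0245| - 2.69, 0) = 0.0
prox(-8.2685) = sign(-8.2685)*max(|-8.2685| - 2.69, 0) = -5.5785
prox(2.9455) = sign(2.9455)*max(|2.9455| - 2.69, 0) = 0.2555
prox(x) = [5.7196, 0.0, -5.5785, 0.2555]
||prox(x)||_1 = 5.7196 + 0.0 + 5.5785 + 0.2555 = 11.5536


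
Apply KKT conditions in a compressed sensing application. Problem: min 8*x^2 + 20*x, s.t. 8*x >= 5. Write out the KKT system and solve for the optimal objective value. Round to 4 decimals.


Step 1: Try lambda = 0 (constraint inactive).
x_unc = -20/(2*8) = -1.25
Check: 8*-1.25 = -10.0 < 5 -- violated!
Step 2: Constraint must be active: 8*x = 5
x* = 5/8 = 0.625
lambda = (2*8*0.625 + 20)/8 = 3.75
Step 3: Compute optimal value.
f(x*) = 8*0.625^2 + 20*0.625 = 15.625


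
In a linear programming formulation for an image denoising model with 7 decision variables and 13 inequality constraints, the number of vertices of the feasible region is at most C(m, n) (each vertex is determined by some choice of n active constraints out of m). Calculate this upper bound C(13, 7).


Each vertex corresponds to some choice of n active constraints out of m, so the number of vertices is at most C(m, n) = m! / (n!(m-n)!).
m = 13, n = 7
Numerator: 13 * 12 * 11 * 10 * 9 * 8 * 7
Denominator: 7! = 5040
C(13, 7) = 1716


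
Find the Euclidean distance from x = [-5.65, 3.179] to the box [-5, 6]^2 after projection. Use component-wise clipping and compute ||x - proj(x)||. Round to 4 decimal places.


Project each component onto [-5, 6].
clip(-5.65) = -5.0, clip(3.179) = 3.179
Projection = [-5.0, 3.179]
Squared diffs: [0.4225, 0.0]
Distance = sqrt(0.4225) = 0.65


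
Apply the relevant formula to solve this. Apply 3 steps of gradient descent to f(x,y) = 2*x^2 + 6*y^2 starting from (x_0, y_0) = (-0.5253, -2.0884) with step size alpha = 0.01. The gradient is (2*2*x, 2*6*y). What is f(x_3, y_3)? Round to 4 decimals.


Gradient descent on f(x,y) = 2*x^2 + 6*y^2.
Starting point: (-0.5253, -2.0884), alpha = 0.01
Step 1: grad_x = 2*2*-0.5253 = -2.1012, grad_y = 2*6*-2.0884 = -25.0608
  x_1 = -0.5253 - 0.01*-2.1012 = -0.5043
  y_1 = -2.0884 - 0.01*-25.0608 = -1.8378
Step 2: grad_x = 2*2*-0.5043 = -2.0172, grad_y = 2*6*-1.8378 = -22.0535
  x_2 = -0.5043 - 0.01*-2.0172 = -0.4841
  y_2 = -1.8378 - 0.01*-22.0535 = -1.6173
Step 3: grad_x = 2*2*-0.4841 = -1.9365, grad_y = 2*6*-1.6173 = -19.4071
  x_3 = -0.4841 - 0.01*-1.9365 = -0.4648
  y_3 = -1.6173 - 0.01*-19.4071 = -1.4232
f(-0.4648, -1.4232) = 2*(-0.4648)^2 + 6*(-1.4232)^2 = 12.5847


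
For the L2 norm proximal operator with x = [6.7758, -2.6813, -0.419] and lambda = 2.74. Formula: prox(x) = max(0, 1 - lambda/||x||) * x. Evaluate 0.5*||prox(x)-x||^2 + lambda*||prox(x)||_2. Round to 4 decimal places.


Step 1: Compute ||x||.
||x|| = 7.2991
Step 2: Compute scaling factor.
scale = max(0, 1 - 2.74/7.2991) = 0.6246
Step 3: prox(x) = [4.2322, -1.6748, -0.2617]
||prox(x)|| = 4.5591
Step 4: Proximal objective.
0.5*||prox-x||^2 = 3.7538
lambda*||prox|| = 12.4919
Total = 16.2456


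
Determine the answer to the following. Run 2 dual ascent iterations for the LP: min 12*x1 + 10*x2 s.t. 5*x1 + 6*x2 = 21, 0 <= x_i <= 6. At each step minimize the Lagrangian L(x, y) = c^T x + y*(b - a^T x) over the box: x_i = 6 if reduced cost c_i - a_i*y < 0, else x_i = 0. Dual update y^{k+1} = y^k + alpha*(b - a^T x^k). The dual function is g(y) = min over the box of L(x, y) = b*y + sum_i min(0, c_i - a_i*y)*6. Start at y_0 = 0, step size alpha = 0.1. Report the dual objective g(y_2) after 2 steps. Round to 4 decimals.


Dual ascent for LP: min 12*x1 + 10*x2, 5*x1 + 6*x2 = 21, 0 <= x_i <= 6
Step 1: y^k = 0.0, reduced costs: (12.0, 10.0)
  x^k = (0.0, 0.0), subgradient = b - a^T x = 21.0
  y^{k+1} = 0.0 + 0.1*21.0 = 2.1
Step 2: y^k = 2.1, reduced costs: (1.5, -2.6)
  x^k = (0.0, 6.0), subgradient = b - a^T x = -15.0
  y^{k+1} = 2.1 + 0.1*-15.0 = 0.6
Dual objective at y_2 = 0.6: reduced costs (9.0, 6.4), box minimizer x = (0.0, 0.0)
g(y_2) = b*y + (c1 - a1*y)*x1 + (c2 - a2*y)*x2 = 21*0.6 + 9.0*0.0 + 6.4*0.0 = 12.6 + 0.0 + 0.0 = 12.6


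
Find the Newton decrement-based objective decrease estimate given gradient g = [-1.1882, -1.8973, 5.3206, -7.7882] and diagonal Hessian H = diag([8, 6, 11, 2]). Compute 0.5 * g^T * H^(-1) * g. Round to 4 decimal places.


Step 1: H is diagonal, so H^(-1) * g = [-0.1485, -0.3162, 0.4837, -3.8941].
Step 2: g^T H^(-1) g = sum_i g_i^2 / H_ii
  = (-1.1882)^2/8 + (-1.8973)^2/6 + (5.3206)^2/11 + (-7.7882)^2/2
  = 0.1765 + 0.6 + 2.5735 + 30.328 = 33.678
Step 3: Objective decrease = 0.5 * g^T H^(-1) g = 16.839


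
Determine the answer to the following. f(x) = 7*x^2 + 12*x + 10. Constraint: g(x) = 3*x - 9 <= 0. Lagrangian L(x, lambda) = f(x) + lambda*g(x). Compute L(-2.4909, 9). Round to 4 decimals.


Step 1: Evaluate f(x).
f(-2.4909) = 7*(-2.4909)^2 + 12*(-2.4909) + 10 = 23.5413
Step 2: Evaluate g(x).
g(-2.4909) = 3*-2.4909 - 9 = -16.4727
Step 3: Compute Lagrangian.
L = 23.5413 + 9*-16.4727 = -124.713


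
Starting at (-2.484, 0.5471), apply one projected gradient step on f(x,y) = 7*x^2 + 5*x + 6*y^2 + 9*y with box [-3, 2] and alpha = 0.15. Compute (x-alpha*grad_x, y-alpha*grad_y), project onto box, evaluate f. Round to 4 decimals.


Step 1: Compute gradient at (-2.484, 0.5471).
grad_x = 2*7*-2.484 + 5 = -29.776
grad_y = 2*6*0.5471 + 9 = 15.5652
Step 2: Gradient step.
x_raw = -2.484 - 0.15*-29.776 = 1.9824
y_raw = 0.5471 - 0.15*15.5652 = -1.7877
Step 3: Project onto [-3, 2].
x_proj = clip(1.9824) = 1.9824
y_proj = clip(-1.7877) = -1.7877
Step 4: Evaluate f.
f(1.9824, -1.7877) = 40.507


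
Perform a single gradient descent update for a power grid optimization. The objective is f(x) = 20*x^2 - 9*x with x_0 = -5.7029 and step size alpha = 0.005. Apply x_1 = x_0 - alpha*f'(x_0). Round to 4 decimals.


We compute the gradient at x_0 and apply the update.
f'(x) = 40*x - 9
f'(-5.7029) = 40*-5.7029 - 9 = -237.116
x_1 = -5.7029 - 0.005*-237.116 = -4.5173


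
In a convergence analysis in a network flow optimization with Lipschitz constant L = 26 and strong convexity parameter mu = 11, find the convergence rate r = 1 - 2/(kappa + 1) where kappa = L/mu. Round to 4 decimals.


Step 1: Compute the condition number.
kappa = L/mu = 26/11 = 2.3636
Step 2: Compute the convergence rate.
r = 1 - 2/(kappa + 1) = 1 - 2*mu/(L + mu) = (L - mu)/(L + mu) = 15/37 = 0.4054


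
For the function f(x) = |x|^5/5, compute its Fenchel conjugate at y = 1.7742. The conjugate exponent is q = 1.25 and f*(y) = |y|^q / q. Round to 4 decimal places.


The conjugate exponent q satisfies 1/p + 1/q = 1.
p = 5, so q = 5/(5 - 1) = 1.25
|y|^q = 1.7742^1.25 = 2.0476
f*(1.7742) = 2.0476 / 1.25 = 1.6381


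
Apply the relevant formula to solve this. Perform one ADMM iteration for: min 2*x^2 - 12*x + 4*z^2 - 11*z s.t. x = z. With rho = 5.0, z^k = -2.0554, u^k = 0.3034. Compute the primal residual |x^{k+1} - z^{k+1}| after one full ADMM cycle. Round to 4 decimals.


ADMM iteration with rho = 5.0, z^k = -2.0554, u^k = 0.3034
Step 1: x-update.
Minimize 2*x^2 - 12*x + (5.0/2)*(x + 2.0554 + 0.3034)^2
FOC: (2*2 + 5.0)*x = 12 + 5.0*(-2.0554 - 0.3034)
x^{k+1} = 0.0229
Step 2: z-update.
Minimize 4*z^2 - 11*z + (5.0/2)*(0.0229 - z + 0.3034)^2
FOC: (2*4 + 5.0)*z = 11 + 5.0*(0.0229 + 0.3034)
z^{k+1} = 0.9716
Step 3: u-update.
u^{k+1} = 0.3034 + 0.0229 - 0.9716 = -0.6454
Step 4: Primal residual = |0.0229 - 0.9716| = 0.9488


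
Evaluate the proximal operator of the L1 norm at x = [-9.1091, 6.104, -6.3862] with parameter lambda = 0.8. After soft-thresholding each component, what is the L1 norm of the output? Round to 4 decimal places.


Soft-thresholding with lambda = 0.8:
prox(-9.1091) = sign(-9.1091)*max(|-9.1091| - 0.8, 0) = -8.3091
prox(6.104) = sign(6.104)*max(|6.104| - 0.8, 0) = 5.304
prox(-6.3862) = sign(-6.3862)*max(|-6.3862| - 0.8, 0) = -5.5862
prox(x) = [-8.3091, 5.304, -5.5862]
||prox(x)||_1 = 8.3091 + 5.304 + 5.5862 = 19.1993


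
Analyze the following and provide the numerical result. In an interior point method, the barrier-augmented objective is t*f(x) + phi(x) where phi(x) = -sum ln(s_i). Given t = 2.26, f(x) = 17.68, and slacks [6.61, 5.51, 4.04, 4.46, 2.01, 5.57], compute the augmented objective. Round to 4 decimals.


Step 1: Compute log-barrier.
ln values: [1.8886, 1.7066, 1.3962, 1.4951, 0.6981, 1.7174]
phi = -(1.8886 + 1.7066 + 1.3962 + 1.4951 + 0.6981 + 1.7174) = -8.9021
Step 2: Compute augmented objective.
t*f(x) = 2.26*17.68 = 39.9568
Total = 39.9568 - 8.9021 = 31.0547


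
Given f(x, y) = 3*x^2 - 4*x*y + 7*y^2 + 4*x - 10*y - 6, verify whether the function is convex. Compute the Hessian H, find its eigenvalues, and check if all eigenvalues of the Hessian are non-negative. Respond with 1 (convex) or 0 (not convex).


The Hessian of f(x,y) = 3*x^2 - 4*x*y + 7*y^2 + 4*x - 10*y - 6 is:
H = [[6, -4], [-4, 14]]
Trace = 6 + 14 = 20
Determinant = 6*14 - (-4)^2 = 68
Discriminant = (20)^2 - 4*68 = 128.0
Eigenvalues: lambda_1 = 4.3431, lambda_2 = 15.6569
The function is convex.

1


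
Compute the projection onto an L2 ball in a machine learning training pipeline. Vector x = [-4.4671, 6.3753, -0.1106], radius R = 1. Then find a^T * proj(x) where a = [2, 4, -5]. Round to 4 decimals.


Step 1: Compute ||x|| (intermediates to 6 decimals).
||x|| = sqrt((-4.4671)^2 + 6.3753^2 + (-0.1106)^2) = 7.785349
Step 2: Project.
Since ||x|| > R, scale = R/||x|| = 1/7.785349 = 0.128446, proj(x) = scale * x
proj(x) = [-0.573781, 0.818882, -0.014206]
Step 3: Dot product.
a^T * proj(x) = 2*(-0.573781) + 4*0.818882 - 5*(-0.014206) = 2.199


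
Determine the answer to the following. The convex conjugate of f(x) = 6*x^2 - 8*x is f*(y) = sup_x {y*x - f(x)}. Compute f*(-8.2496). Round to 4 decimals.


f*(y) = sup_x {y*x - a*x^2 - b*x} = sup_x {(y-b)*x - a*x^2}
FOC: (y - b) - 2a*x = 0 => x* = (y - b)/(2a)
x* = (-8.2496 + 8)/(2*6) = -0.0208
f*(-8.2496) = (y-b)^2/(4a) = (-8.2496 + 8)^2/(4*6)
= 0.0623/24 = 0.0026


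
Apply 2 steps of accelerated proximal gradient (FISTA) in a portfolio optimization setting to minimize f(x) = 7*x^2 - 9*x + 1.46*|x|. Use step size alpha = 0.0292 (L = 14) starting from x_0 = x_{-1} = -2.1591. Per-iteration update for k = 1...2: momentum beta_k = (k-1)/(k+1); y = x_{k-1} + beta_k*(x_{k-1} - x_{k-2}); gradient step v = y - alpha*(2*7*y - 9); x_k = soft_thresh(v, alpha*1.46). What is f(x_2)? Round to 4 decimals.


FISTA on f(x) = 7*x^2 - 9*x + 1.46*|x|
L = 14, alpha = 0.0292
Iteration 1: beta = 0.0, y = -2.1591 + 0.0*(-2.1591 + 2.1591) = -2.1591
  grad(y) = -39.2274, v = y - alpha*grad = -1.0137
  prox(v) = soft_thresh(-1.0137, 0.0426) = -0.971
Iteration 2: beta = 0.3333, y = -0.971 + 0.3333*(-0.971 + 2.1591) = -0.575
  grad(y) = -17.0501, v = y - alpha*grad = -0.0771
  prox(v) = soft_thresh(-0.0771, 0.0426) = -0.0345
f(x_2) = 7*(-0.0345)^2 - 9*(-0.0345) + 1.46*|-0.0345| = 0.3693


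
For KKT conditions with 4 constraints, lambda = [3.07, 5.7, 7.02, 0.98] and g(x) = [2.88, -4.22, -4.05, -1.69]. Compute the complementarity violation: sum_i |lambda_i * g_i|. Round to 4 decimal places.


KKT complementary slackness check:
lambda_1 * g_1 = 3.07 * 2.88 = 8.8416
lambda_2 * g_2 = 5.7 * -4.22 = -24.054
lambda_3 * g_3 = 7.02 * -4.05 = -28.431
lambda_4 * g_4 = 0.98 * -1.69 = -1.6562
Total violation = 8.8416 + 24.054 + 28.431 + 1.6562 = 62.9828


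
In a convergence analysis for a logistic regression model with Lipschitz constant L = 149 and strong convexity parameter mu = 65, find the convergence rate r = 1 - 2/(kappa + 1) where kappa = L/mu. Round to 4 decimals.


Step 1: Compute the condition number.
kappa = L/mu = 149/65 = 2.2923
Step 2: Compute the convergence rate.
r = 1 - 2/(kappa + 1) = 1 - 2*mu/(L + mu) = (L - mu)/(L + mu) = 84/214 = 0.3925


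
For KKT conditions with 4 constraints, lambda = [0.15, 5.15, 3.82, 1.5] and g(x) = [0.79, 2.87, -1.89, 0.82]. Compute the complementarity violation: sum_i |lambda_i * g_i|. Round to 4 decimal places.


KKT complementary slackness check:
lambda_1 * g_1 = 0.15 * 0.79 = 0.1185
lambda_2 * g_2 = 5.15 * 2.87 = 14.7805
lambda_3 * g_3 = 3.82 * -1.89 = -7.2198
lambda_4 * g_4 = 1.5 * 0.82 = 1.23
Total violation = 0.1185 + 14.7805 + 7.2198 + 1.23 = 23.3488


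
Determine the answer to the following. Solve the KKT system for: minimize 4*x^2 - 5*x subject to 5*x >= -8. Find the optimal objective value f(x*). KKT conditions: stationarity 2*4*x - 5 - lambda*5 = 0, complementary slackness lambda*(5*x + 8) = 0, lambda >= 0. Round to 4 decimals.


Step 1: Try lambda = 0 (constraint inactive).
Stationarity: 2*4*x - 5 = 0
x* = 5/(2*4) = 0.625
Check constraint: 5*0.625 = 3.125 >= -8 -- satisfied.
Step 2: Compute optimal value.
f(x*) = 4*0.625^2 - 5*0.625 = -1.5625


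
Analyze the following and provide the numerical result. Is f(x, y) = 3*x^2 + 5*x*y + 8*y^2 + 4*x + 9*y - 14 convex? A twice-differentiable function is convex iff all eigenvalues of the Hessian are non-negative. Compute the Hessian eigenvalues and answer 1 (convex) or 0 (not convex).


The Hessian of f(x,y) = 3*x^2 + 5*x*y + 8*y^2 + 4*x + 9*y - 14 is:
H = [[6, 5], [5, 16]]
Trace = 6 + 16 = 22
Determinant = 6*16 - (5)^2 = 71
Discriminant = (22)^2 - 4*71 = 200.0
Eigenvalues: lambda_1 = 3.9289, lambda_2 = 18.0711
The function is convex.

1


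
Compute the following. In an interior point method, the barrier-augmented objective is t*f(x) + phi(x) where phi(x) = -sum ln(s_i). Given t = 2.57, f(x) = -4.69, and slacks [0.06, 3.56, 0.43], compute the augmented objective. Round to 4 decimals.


Step 1: Compute log-barrier.
ln values: [-2.8134, 1.2698, -0.844]
phi = -(-2.8134 + 1.2698 - 0.844) = 2.3876
Step 2: Compute augmented objective.
t*f(x) = 2.57*-4.69 = -12.0533
Total = -12.0533 + 2.3876 = -9.6657


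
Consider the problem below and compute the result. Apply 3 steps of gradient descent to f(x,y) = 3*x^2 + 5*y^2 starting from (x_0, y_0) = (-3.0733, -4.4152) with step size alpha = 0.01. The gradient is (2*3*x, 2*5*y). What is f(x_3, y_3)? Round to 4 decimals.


Gradient descent on f(x,y) = 3*x^2 + 5*y^2.
Starting point: (-3.0733, -4.4152), alpha = 0.01
Step 1: grad_x = 2*3*-3.0733 = -18.4398, grad_y = 2*5*-4.4152 = -44.152
  x_1 = -3.0733 - 0.01*-18.4398 = -2.8889
  y_1 = -4.4152 - 0.01*-44.152 = -3.9737
Step 2: grad_x = 2*3*-2.8889 = -17.3334, grad_y = 2*5*-3.9737 = -39.7368
  x_2 = -2.8889 - 0.01*-17.3334 = -2.7156
  y_2 = -3.9737 - 0.01*-39.7368 = -3.5763
Step 3: grad_x = 2*3*-2.7156 = -16.2934, grad_y = 2*5*-3.5763 = -35.7631
  x_3 = -2.7156 - 0.01*-16.2934 = -2.5526
  y_3 = -3.5763 - 0.01*-35.7631 = -3.2187
f(-2.5526, -3.2187) = 3*(-2.5526)^2 + 5*(-3.2187)^2 = 71.3473


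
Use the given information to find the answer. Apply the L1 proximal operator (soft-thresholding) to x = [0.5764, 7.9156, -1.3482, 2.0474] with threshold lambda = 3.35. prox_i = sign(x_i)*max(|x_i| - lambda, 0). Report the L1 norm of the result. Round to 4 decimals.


Soft-thresholding with lambda = 3.35:
prox(0.5764) = sign(0.5764)*max(|0.5764| - 3.35, 0) = 0.0
prox(7.9156) = sign(7.9156)*max(|7.9156| - 3.35, 0) = 4.5656
prox(-1.3482) = sign(-1.3482)*max(|-1.3482| - 3.35, 0) = 0.0
prox(2.0474) = sign(2.0474)*max(|2.0474| - 3.35, 0) = 0.0
prox(x) = [0.0, 4.5656, 0.0, 0.0]
||prox(x)||_1 = 0.0 + 4.5656 + 0.0 + 0.0 = 4.5656


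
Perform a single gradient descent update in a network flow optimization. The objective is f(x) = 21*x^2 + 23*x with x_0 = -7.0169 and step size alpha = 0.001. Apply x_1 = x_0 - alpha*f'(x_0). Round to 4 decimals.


We compute the gradient at x_0 and apply the update.
f'(x) = 42*x + 23
f'(-7.0169) = 42*-7.0169 + 23 = -271.7098
x_1 = -7.0169 - 0.001*-271.7098 = -6.7452


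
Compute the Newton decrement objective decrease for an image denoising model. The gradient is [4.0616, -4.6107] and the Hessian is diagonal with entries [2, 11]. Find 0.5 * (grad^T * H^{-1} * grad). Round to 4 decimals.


Step 1: H is diagonal, so H^(-1) * g = [2.0308, -0.4192].
Step 2: g^T H^(-1) g = sum_i g_i^2 / H_ii
  = (4.0616)^2/2 + (-4.6107)^2/11
  = 8.2483 + 1.9326 = 10.1809
Step 3: Objective decrease = 0.5 * g^T H^(-1) g = 5.0904


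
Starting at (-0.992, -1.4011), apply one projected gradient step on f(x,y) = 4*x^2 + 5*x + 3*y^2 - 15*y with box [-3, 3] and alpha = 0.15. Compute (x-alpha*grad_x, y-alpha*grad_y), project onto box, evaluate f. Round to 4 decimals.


Step 1: Compute gradient at (-0.992, -1.4011).
grad_x = 2*4*-0.992 + 5 = -2.936
grad_y = 2*3*-1.4011 - 15 = -23.4066
Step 2: Gradient step.
x_raw = -0.992 - 0.15*-2.936 = -0.5516
y_raw = -1.4011 - 0.15*-23.4066 = 2.1099
Step 3: Project onto [-3, 3].
x_proj = clip(-0.5516) = -0.5516
y_proj = clip(2.1099) = 2.1099
Step 4: Evaluate f.
f(-0.5516, 2.1099) = -19.8344


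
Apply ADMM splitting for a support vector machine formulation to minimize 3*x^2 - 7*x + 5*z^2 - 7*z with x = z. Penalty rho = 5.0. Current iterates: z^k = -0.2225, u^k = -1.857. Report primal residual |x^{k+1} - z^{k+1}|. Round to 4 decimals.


ADMM iteration with rho = 5.0, z^k = -0.2225, u^k = -1.857
Step 1: x-update.
Minimize 3*x^2 - 7*x + (5.0/2)*(x + 0.2225 - 1.857)^2
FOC: (2*3 + 5.0)*x = 7 + 5.0*(-0.2225 + 1.857)
x^{k+1} = 1.3793
Step 2: z-update.
Minimize 5*z^2 - 7*z + (5.0/2)*(1.3793 - z - 1.857)^2
FOC: (2*5 + 5.0)*z = 7 + 5.0*(1.3793 - 1.857)
z^{k+1} = 0.3074
Step 3: u-update.
u^{k+1} = -1.857 + 1.3793 - 0.3074 = -0.7851
Step 4: Primal residual = |1.3793 - 0.3074| = 1.0719


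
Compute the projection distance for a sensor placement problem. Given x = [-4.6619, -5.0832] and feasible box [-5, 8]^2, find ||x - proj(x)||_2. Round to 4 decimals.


Project each component onto [-5, 8].
clip(-4.6619) = -4.6619, clip(-5.0832) = -5.0
Projection = [-4.6619, -5.0]
Squared diffs: [0.0, 0.0069]
Distance = sqrt(0.0069) = 0.0832


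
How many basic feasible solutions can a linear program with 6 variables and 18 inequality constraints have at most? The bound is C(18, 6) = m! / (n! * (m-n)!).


Each vertex corresponds to some choice of n active constraints out of m, so the number of vertices is at most C(m, n) = m! / (n!(m-n)!).
m = 18, n = 6
Numerator: 18 * 17 * 16 * 15 * 14 * 13
Denominator: 6! = 720
C(18, 6) = 18564


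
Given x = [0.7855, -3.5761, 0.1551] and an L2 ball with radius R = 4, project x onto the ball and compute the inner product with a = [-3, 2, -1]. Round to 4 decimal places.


Step 1: Compute ||x|| (intermediates to 6 decimals).
||x|| = sqrt(0.7855^2 + (-3.5761)^2 + 0.1551^2) = 3.664636
Step 2: Project.
Since ||x|| <= R, proj = x (no scaling needed).
proj(x) = [0.7855, -3.5761, 0.1551]
Step 3: Dot product.
a^T * proj(x) = -3*0.7855 + 2*(-3.5761) - 1*0.1551 = -9.6638


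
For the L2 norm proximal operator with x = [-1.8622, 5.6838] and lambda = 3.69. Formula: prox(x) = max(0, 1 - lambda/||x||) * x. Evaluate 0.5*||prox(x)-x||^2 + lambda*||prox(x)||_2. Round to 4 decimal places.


Step 1: Compute ||x||.
||x|| = 5.9811
Step 2: Compute scaling factor.
scale = max(0, 1 - 3.69/5.9811) = 0.3831
Step 3: prox(x) = [-0.7133, 2.1772]
||prox(x)|| = 2.2911
Step 4: Proximal objective.
0.5*||prox-x||^2 = 6.8081
lambda*||prox|| = 8.4542
Total = 15.2622


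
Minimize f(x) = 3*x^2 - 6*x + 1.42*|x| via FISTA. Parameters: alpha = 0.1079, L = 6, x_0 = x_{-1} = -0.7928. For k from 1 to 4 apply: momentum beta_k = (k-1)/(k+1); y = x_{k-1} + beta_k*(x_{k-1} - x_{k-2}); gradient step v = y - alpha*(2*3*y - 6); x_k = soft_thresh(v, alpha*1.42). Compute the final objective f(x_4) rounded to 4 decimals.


FISTA on f(x) = 3*x^2 - 6*x + 1.42*|x|
L = 6, alpha = 0.1079
Iteration 1: beta = 0.0, y = -0.7928 + 0.0*(-0.7928 + 0.7928) = -0.7928
  grad(y) = -10.7568, v = y - alpha*grad = 0.3679
  prox(v) = soft_thresh(0.3679, 0.1532) = 0.2146
Iteration 2: beta = 0.3333, y = 0.2146 + 0.3333*(0.2146 + 0.7928) = 0.5505
  grad(y) = -2.6973, v = y - alpha*grad = 0.8415
  prox(v) = soft_thresh(0.8415, 0.1532) = 0.6883
Iteration 3: beta = 0.5, y = 0.6883 + 0.5*(0.6883 - 0.2146) = 0.9251
  grad(y) = -0.4495, v = y - alpha*grad = 0.9736
  prox(v) = soft_thresh(0.9736, 0.1532) = 0.8204
Iteration 4: beta = 0.6, y = 0.8204 + 0.6*(0.8204 - 0.6883) = 0.8996
  grad(y) = -0.6022, v = y - alpha*grad = 0.9646
  prox(v) = soft_thresh(0.9646, 0.1532) = 0.8114
f(x_4) = 3*0.8114^2 - 6*0.8114 + 1.42*|0.8114| = -1.7411


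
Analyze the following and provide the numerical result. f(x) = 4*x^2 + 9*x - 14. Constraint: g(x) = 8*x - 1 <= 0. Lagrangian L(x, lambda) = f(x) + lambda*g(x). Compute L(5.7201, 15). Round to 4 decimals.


Step 1: Evaluate f(x).
f(5.7201) = 4*5.7201^2 + 9*5.7201 - 14 = 168.3591
Step 2: Evaluate g(x).
g(5.7201) = 8*5.7201 - 1 = 44.7608
Step 3: Compute Lagrangian.
L = 168.3591 + 15*44.7608 = 839.7711


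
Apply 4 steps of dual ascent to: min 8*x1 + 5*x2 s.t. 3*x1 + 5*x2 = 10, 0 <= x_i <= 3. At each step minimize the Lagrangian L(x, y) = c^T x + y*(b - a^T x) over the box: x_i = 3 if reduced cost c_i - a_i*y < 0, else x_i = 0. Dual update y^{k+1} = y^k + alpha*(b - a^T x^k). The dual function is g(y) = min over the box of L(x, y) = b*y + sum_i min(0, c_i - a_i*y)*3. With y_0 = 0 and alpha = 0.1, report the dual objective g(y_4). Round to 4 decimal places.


Dual ascent for LP: min 8*x1 + 5*x2, 3*x1 + 5*x2 = 10, 0 <= x_i <= 3
Step 1: y^k = 0.0, reduced costs: (8.0, 5.0)
  x^k = (0.0, 0.0), subgradient = b - a^T x = 10.0
  y^{k+1} = 0.0 + 0.1*10.0 = 1.0
Step 2: y^k = 1.0, reduced costs: (5.0, 0.0)
  x^k = (0.0, 0.0), subgradient = b - a^T x = 10.0
  y^{k+1} = 1.0 + 0.1*10.0 = 2.0
Step 3: y^k = 2.0, reduced costs: (2.0, -5.0)
  x^k = (0.0, 3.0), subgradient = b - a^T x = -5.0
  y^{k+1} = 2.0 + 0.1*-5.0 = 1.5
Step 4: y^k = 1.5, reduced costs: (3.5, -2.5)
  x^k = (0.0, 3.0), subgradient = b - a^T x = -5.0
  y^{k+1} = 1.5 + 0.1*-5.0 = 1.0
Dual objective at y_4 = 1.0: reduced costs (5.0, 0.0), box minimizer x = (0.0, 0.0)
g(y_4) = b*y + (c1 - a1*y)*x1 + (c2 - a2*y)*x2 = 10*1.0 + 5.0*0.0 + 0.0*0.0 = 10.0 + 0.0 + 0.0 = 10.0


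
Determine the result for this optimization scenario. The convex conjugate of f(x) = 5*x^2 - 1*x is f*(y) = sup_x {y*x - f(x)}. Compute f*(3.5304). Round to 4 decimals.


f*(y) = sup_x {y*x - a*x^2 - b*x} = sup_x {(y-b)*x - a*x^2}
FOC: (y - b) - 2a*x = 0 => x* = (y - b)/(2a)
x* = (3.5304 + 1)/(2*5) = 0.453
f*(3.5304) = (y-b)^2/(4a) = (3.5304 + 1)^2/(4*5)
= 20.5245/20 = 1.0262


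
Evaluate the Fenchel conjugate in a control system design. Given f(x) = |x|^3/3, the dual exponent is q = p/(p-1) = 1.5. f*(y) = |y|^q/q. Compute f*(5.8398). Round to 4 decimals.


The conjugate exponent q satisfies 1/p + 1/q = 1.
p = 3, so q = 3/(3 - 1) = 1.5
|y|^q = 5.8398^1.5 = 14.1123
f*(5.8398) = 14.1123 / 1.5 = 9.4082


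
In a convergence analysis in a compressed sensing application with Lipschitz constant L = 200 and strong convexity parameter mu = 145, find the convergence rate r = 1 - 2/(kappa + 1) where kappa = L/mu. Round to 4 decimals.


Step 1: Compute the condition number.
kappa = L/mu = 200/145 = 1.3793
Step 2: Compute the convergence rate.
r = 1 - 2/(kappa + 1) = 1 - 2*mu/(L + mu) = (L - mu)/(L + mu) = 55/345 = 0.1594


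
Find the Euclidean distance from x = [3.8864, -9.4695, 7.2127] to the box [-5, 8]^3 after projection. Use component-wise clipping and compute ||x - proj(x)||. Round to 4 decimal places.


Project each component onto [-5, 8].
clip(3.8864) = 3.8864, clip(-9.4695) = -5.0, clip(7.2127) = 7.2127
Projection = [3.8864, -5.0, 7.2127]
Squared diffs: [0.0, 19.9764, 0.0]
Distance = sqrt(19.9764) = 4.4695


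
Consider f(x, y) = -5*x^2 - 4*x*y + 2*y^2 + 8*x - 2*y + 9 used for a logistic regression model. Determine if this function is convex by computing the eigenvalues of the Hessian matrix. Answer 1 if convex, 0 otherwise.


The Hessian of f(x,y) = -5*x^2 - 4*x*y + 2*y^2 + 8*x - 2*y + 9 is:
H = [[-10, -4], [-4, 4]]
Trace = -10 + 4 = -6
Determinant = -10*4 - (-4)^2 = -56
Discriminant = (-6)^2 - 4*-56 = 260.0
Eigenvalues: lambda_1 = -11.0623, lambda_2 = 5.0623
The function is not convex.

0


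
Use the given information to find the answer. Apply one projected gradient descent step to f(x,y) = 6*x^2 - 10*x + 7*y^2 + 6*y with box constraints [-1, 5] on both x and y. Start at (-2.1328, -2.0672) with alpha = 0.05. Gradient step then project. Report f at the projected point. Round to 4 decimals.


Step 1: Compute gradient at (-2.1328, -2.0672).
grad_x = 2*6*-2.1328 - 10 = -35.5936
grad_y = 2*7*-2.0672 + 6 = -22.9408
Step 2: Gradient step.
x_raw = -2.1328 - 0.05*-35.5936 = -0.3531
y_raw = -2.0672 - 0.05*-22.9408 = -0.9202
Step 3: Project onto [-1, 5].
x_proj = clip(-0.3531) = -0.3531
y_proj = clip(-0.9202) = -0.9202
Step 4: Evaluate f.
f(-0.3531, -0.9202) = 4.6853


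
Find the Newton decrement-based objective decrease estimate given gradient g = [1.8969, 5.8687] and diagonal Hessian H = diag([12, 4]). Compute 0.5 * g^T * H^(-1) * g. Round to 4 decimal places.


Step 1: H is diagonal, so H^(-1) * g = [0.1581, 1.4672].
Step 2: g^T H^(-1) g = sum_i g_i^2 / H_ii
  = (1.8969)^2/12 + (5.8687)^2/4
  = 0.2999 + 8.6104 = 8.9103
Step 3: Objective decrease = 0.5 * g^T H^(-1) g = 4.4551


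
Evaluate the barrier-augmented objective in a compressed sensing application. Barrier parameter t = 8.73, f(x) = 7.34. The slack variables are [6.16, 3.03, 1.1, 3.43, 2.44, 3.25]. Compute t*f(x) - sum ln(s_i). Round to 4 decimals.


Step 1: Compute log-barrier.
ln values: [1.8181, 1.1086, 0.0953, 1.2326, 0.892, 1.1787]
phi = -(1.8181 + 1.1086 + 0.0953 + 1.2326 + 0.892 + 1.1787) = -6.3252
Step 2: Compute augmented objective.
t*f(x) = 8.73*7.34 = 64.0782
Total = 64.0782 - 6.3252 = 57.753


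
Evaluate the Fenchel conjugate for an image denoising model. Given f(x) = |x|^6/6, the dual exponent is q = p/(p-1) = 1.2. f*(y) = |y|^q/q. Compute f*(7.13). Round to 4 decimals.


The conjugate exponent q satisfies 1/p + 1/q = 1.
p = 6, so q = 6/(6 - 1) = 1.2
|y|^q = 7.13^1.2 = 10.5611
f*(7.13) = 10.5611 / 1.2 = 8.8009


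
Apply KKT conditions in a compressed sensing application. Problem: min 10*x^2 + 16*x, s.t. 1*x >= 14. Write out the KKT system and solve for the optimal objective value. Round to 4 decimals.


Step 1: Try lambda = 0 (constraint inactive).
x_unc = -16/(2*10) = -0.8
Check: 1*-0.8 = -0.8 < 14 -- violated!
Step 2: Constraint must be active: 1*x = 14
x* = 14/1 = 14.0
lambda = (2*10*14.0 + 16)/1 = 296.0
Step 3: Compute optimal value.
f(x*) = 10*14.0^2 + 16*14.0 = 2184.0


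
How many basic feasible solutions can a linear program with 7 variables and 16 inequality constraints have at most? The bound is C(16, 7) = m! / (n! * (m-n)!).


Each vertex corresponds to some choice of n active constraints out of m, so the number of vertices is at most C(m, n) = m! / (n!(m-n)!).
m = 16, n = 7
Numerator: 16 * 15 * 14 * 13 * 12 * 11 * 10
Denominator: 7! = 5040
C(16, 7) = 11440


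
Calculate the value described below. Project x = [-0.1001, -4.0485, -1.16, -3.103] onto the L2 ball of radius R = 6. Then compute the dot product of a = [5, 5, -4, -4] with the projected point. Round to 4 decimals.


Step 1: Compute ||x|| (intermediates to 6 decimals).
||x|| = sqrt((-0.1001)^2 + (-4.0485)^2 + (-1.16)^2 + (-3.103)^2) = 5.232072
Step 2: Project.
Since ||x|| <= R, proj = x (no scaling needed).
proj(x) = [-0.1001, -4.0485, -1.16, -3.103]
Step 3: Dot product.
a^T * proj(x) = 5*(-0.1001) + 5*(-4.0485) - 4*(-1.16) - 4*(-3.103) = -3.691


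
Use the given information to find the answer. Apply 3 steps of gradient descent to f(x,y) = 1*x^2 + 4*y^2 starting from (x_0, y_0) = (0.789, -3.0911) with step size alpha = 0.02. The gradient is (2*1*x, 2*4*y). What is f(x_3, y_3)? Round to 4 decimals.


Gradient descent on f(x,y) = 1*x^2 + 4*y^2.
Starting point: (0.789, -3.0911), alpha = 0.02
Step 1: grad_x = 2*1*0.789 = 1.578, grad_y = 2*4*-3.0911 = -24.7288
  x_1 = 0.789 - 0.02*1.578 = 0.7574
  y_1 = -3.0911 - 0.02*-24.7288 = -2.5965
Step 2: grad_x = 2*1*0.7574 = 1.5149, grad_y = 2*4*-2.5965 = -20.7722
  x_2 = 0.7574 - 0.02*1.5149 = 0.7271
  y_2 = -2.5965 - 0.02*-20.7722 = -2.1811
Step 3: grad_x = 2*1*0.7271 = 1.4543, grad_y = 2*4*-2.1811 = -17.4486
  x_3 = 0.7271 - 0.02*1.4543 = 0.6981
  y_3 = -2.1811 - 0.02*-17.4486 = -1.8321
f(0.6981, -1.8321) = 1*0.6981^2 + 4*(-1.8321)^2 = 13.9138


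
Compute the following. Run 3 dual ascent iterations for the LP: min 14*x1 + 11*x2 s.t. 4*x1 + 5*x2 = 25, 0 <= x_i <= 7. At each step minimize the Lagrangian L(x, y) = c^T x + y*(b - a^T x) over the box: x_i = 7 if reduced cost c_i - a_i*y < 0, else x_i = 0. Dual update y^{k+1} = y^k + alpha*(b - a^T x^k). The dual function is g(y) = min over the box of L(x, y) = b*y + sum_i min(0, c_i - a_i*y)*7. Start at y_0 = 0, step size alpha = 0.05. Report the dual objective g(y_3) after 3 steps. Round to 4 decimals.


Dual ascent for LP: min 14*x1 + 11*x2, 4*x1 + 5*x2 = 25, 0 <= x_i <= 7
Step 1: y^k = 0.0, reduced costs: (14.0, 11.0)
  x^k = (0.0, 0.0), subgradient = b - a^T x = 25.0
  y^{k+1} = 0.0 + 0.05*25.0 = 1.25
Step 2: y^k = 1.25, reduced costs: (9.0, 4.75)
  x^k = (0.0, 0.0), subgradient = b - a^T x = 25.0
  y^{k+1} = 1.25 + 0.05*25.0 = 2.5
Step 3: y^k = 2.5, reduced costs: (4.0, -1.5)
  x^k = (0.0, 7.0), subgradient = b - a^T x = -10.0
  y^{k+1} = 2.5 + 0.05*-10.0 = 2.0
Dual objective at y_3 = 2.0: reduced costs (6.0, 1.0), box minimizer x = (0.0, 0.0)
g(y_3) = b*y + (c1 - a1*y)*x1 + (c2 - a2*y)*x2 = 25*2.0 + 6.0*0.0 + 1.0*0.0 = 50.0 + 0.0 + 0.0 = 50.0
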